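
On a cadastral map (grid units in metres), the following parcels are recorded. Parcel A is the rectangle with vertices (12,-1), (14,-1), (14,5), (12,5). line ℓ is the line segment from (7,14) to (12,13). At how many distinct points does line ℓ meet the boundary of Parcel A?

0

The segment lies entirely outside Parcel A and never meets its boundary.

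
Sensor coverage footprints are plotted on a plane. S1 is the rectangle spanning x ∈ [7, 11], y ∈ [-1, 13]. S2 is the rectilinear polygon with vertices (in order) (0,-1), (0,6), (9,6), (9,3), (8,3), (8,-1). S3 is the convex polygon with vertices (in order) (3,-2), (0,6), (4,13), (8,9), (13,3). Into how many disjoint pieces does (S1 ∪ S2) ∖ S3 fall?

3

(S1 ∪ S2) ∖ S3 splits into 3 disjoint pieces (area 20.9, area 9, area 9.1875).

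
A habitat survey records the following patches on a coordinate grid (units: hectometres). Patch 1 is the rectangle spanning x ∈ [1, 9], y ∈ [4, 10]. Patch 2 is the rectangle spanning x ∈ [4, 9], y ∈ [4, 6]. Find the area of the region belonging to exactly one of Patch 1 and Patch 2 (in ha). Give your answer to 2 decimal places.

|Patch 1∩Patch 2|: x∈[4,9], y∈[4,6] → 5·2 = 10.
|Patch 1 △ Patch 2| = |Patch 1| + |Patch 2| − 2·|Patch 1∩Patch 2| = 48 + 10 − 20 = 38.00.

38.00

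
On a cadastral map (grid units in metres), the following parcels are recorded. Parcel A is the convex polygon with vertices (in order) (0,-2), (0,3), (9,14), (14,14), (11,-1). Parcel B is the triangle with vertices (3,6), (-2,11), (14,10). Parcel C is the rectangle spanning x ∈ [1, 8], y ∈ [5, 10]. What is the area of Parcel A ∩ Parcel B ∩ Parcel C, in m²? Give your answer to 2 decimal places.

The intersection is the polygon with vertices (3,6), (2.7,6.3), (5.727,10), (8,10), (8,7.818).
By the shoelace formula its area is 11.01.

11.01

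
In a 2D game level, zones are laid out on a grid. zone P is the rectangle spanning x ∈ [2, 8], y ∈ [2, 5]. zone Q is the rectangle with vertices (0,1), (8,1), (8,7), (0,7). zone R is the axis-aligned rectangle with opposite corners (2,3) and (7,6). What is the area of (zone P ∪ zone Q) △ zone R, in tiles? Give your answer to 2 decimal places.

|zone P ∪ zone Q| = 48.
|(zone P ∪ zone Q) ∩ zone R| = 15.
|(zone P ∪ zone Q) △ zone R| = 48 + 15 − 30 = 33.00.

33.00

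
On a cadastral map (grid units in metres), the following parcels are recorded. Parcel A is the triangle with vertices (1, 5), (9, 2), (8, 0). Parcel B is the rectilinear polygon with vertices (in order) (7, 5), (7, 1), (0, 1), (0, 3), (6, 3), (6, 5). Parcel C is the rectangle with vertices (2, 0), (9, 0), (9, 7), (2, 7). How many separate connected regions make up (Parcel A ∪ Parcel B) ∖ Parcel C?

(Parcel A ∪ Parcel B) ∖ Parcel C splits into 2 disjoint pieces (area 4, area 0.1696).

2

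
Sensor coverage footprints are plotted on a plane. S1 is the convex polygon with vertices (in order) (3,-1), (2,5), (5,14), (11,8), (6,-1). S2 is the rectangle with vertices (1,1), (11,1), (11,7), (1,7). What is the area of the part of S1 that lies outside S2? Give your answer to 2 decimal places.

39.33

|S1| = 78, |S1∩S2| = 38.6667.
|S1 ∖ S2| = |S1| − |S1∩S2| = 78 − 38.6667 = 39.33.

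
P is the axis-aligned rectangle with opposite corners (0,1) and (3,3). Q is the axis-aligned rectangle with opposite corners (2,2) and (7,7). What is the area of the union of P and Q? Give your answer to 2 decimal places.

By inclusion–exclusion:
Individual areas: |P| = 6, |Q| = 25.
|P∩Q|: x∈[2,3], y∈[2,3] → 1·1 = 1.
|P ∪ Q| = 31 − 1 = 30.00.

30.00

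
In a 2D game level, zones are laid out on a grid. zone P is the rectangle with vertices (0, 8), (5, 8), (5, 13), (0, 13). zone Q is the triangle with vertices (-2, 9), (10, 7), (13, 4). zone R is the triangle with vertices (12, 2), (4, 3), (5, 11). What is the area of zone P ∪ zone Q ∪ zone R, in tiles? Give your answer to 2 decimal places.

64.88

By inclusion–exclusion:
Individual areas: |zone P| = 25, |zone Q| = 15, |zone R| = 32.5.
|zone P∩zone Q| = 1.1667.
|zone P∩zone R| = 0.5625.
|zone Q∩zone R| = 5.8906.
|zone P∩zone Q∩zone R| = 0.
|zone P ∪ zone Q ∪ zone R| = 72.5 − 7.6197 + 0 = 64.88.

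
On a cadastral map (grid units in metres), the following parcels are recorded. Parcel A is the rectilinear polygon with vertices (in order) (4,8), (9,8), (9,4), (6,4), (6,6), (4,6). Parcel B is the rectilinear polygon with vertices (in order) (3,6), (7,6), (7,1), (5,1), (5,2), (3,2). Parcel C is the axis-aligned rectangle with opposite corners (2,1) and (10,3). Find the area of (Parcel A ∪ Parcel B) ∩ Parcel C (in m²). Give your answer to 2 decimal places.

6.00

The region (Parcel A ∪ Parcel B) ∩ Parcel C is the polygon with vertices (7,1), (5,1), (5,2), (3,2), (3,3), (7,3).
By the shoelace formula its area is 6.00.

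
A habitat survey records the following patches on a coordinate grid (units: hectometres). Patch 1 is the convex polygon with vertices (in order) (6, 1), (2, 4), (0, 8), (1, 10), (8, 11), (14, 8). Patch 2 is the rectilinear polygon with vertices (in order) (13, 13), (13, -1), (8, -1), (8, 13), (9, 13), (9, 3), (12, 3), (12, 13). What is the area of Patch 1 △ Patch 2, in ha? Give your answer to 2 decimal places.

102.25

|Patch 1| = 81.5, |Patch 2| = 40, |Patch 1∩Patch 2| = 9.625.
|Patch 1 △ Patch 2| = |Patch 1| + |Patch 2| − 2·|Patch 1∩Patch 2| = 81.5 + 40 − 19.25 = 102.25.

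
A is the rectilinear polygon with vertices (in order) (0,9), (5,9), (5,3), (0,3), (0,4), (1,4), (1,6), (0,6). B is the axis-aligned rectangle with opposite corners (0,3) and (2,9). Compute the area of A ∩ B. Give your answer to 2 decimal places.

The intersection is the polygon with vertices (2,9), (2,3), (0,3), (0,4), (1,4), (1,6), (0,6), (0,9).
By the shoelace formula its area is 10.00.

10.00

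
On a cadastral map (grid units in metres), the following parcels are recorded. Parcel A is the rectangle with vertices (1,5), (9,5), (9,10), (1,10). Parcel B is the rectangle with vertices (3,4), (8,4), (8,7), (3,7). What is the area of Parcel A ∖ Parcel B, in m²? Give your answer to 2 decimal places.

30.00

|Parcel A∩Parcel B|: x∈[3,8], y∈[5,7] → 5·2 = 10.
|Parcel A| = 40.
|Parcel A ∖ Parcel B| = |Parcel A| − |Parcel A∩Parcel B| = 40 − 10 = 30.00.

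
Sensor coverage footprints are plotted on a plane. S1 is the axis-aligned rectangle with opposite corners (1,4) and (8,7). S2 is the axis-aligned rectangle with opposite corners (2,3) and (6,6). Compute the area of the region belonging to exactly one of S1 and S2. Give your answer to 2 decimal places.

|S1∩S2|: x∈[2,6], y∈[4,6] → 4·2 = 8.
|S1 △ S2| = |S1| + |S2| − 2·|S1∩S2| = 21 + 12 − 16 = 17.00.

17.00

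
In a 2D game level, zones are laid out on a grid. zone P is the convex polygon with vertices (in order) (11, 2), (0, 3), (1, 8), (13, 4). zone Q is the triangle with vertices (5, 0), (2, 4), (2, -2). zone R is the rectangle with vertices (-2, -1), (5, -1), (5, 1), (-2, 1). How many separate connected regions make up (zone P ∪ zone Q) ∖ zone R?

2

(zone P ∪ zone Q) ∖ zone R splits into 2 disjoint pieces (area 46.8129, area 0.75).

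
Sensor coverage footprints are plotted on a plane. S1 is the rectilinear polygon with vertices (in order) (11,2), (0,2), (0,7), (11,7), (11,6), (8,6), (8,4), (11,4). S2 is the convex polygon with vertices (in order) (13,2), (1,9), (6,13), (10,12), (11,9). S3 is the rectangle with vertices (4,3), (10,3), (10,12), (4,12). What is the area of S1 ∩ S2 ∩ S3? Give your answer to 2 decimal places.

5.77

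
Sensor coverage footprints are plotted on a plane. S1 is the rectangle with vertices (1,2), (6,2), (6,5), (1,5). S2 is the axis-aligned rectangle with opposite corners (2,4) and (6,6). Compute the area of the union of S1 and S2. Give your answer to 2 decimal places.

By inclusion–exclusion:
Individual areas: |S1| = 15, |S2| = 8.
|S1∩S2|: x∈[2,6], y∈[4,5] → 4·1 = 4.
|S1 ∪ S2| = 23 − 4 = 19.00.

19.00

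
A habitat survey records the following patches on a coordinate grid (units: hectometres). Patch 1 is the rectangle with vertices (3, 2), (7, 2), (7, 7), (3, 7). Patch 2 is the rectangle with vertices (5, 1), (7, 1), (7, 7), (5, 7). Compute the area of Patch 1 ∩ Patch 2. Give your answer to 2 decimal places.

10.00

|Patch 1∩Patch 2|: x∈[5,7], y∈[2,7] → 2·5 = 10.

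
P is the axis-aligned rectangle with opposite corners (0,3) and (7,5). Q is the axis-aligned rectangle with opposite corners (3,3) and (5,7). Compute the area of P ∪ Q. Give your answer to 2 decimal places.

By inclusion–exclusion:
Individual areas: |P| = 14, |Q| = 8.
|P∩Q|: x∈[3,5], y∈[3,5] → 2·2 = 4.
|P ∪ Q| = 22 − 4 = 18.00.

18.00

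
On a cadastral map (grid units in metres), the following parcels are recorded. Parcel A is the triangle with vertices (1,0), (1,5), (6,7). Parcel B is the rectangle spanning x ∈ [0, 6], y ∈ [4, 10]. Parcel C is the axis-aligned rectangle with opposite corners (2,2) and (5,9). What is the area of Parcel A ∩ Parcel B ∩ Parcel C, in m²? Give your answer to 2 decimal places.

5.09

The intersection is the polygon with vertices (5,6.6), (5,5.6), (3.857,4), (2,4), (2,5.4).
By the shoelace formula its area is 5.09.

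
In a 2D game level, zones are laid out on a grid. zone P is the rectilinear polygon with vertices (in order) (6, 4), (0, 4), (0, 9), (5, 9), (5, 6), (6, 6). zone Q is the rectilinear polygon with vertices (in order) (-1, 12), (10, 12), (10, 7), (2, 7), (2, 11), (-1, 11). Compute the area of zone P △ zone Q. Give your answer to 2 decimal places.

|zone P| = 27, |zone Q| = 43, |zone P∩zone Q| = 6.
|zone P △ zone Q| = |zone P| + |zone Q| − 2·|zone P∩zone Q| = 27 + 43 − 12 = 58.00.

58.00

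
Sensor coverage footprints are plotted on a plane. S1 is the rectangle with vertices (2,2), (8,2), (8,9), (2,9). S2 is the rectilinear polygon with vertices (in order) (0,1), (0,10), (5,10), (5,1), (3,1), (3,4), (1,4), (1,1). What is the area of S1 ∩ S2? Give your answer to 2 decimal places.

19.00

The intersection is the polygon with vertices (2,9), (5,9), (5,2), (3,2), (3,4), (2,4).
By the shoelace formula its area is 19.00.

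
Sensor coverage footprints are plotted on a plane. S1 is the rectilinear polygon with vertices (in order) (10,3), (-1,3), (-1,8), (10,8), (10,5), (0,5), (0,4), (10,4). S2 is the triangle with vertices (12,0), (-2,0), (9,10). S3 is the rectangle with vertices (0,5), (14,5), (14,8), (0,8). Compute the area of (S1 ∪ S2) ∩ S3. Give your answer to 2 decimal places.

The region (S1 ∪ S2) ∩ S3 is the polygon with vertices (6.8,8), (9.6,8), (10,8), (10,6.667), (10.5,5), (3.5,5), (0,5), (0,8).
By the shoelace formula its area is 30.42.

30.42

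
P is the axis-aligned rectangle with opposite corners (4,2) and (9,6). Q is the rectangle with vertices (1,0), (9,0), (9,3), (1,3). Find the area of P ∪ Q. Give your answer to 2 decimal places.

By inclusion–exclusion:
Individual areas: |P| = 20, |Q| = 24.
|P∩Q|: x∈[4,9], y∈[2,3] → 5·1 = 5.
|P ∪ Q| = 44 − 5 = 39.00.

39.00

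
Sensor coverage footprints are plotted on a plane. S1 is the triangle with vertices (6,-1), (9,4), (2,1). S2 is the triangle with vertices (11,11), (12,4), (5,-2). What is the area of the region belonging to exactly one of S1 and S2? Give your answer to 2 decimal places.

|S1| = 13, |S2| = 27.5, |S1∩S2| = 3.9595.
|S1 △ S2| = |S1| + |S2| − 2·|S1∩S2| = 13 + 27.5 − 7.9191 = 32.58.

32.58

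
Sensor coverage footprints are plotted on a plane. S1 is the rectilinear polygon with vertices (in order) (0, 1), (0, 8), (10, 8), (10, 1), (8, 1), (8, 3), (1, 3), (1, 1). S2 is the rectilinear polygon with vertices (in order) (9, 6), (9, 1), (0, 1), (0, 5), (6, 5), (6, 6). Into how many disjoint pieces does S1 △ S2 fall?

S1 △ S2 splits into 2 disjoint pieces (area 31, area 14).

2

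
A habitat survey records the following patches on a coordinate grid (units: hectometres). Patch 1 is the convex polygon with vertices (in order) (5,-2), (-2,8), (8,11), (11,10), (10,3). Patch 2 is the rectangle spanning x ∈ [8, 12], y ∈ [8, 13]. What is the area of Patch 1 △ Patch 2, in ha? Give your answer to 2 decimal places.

|Patch 1| = 96.5, |Patch 2| = 20, |Patch 1∩Patch 2| = 7.2143.
|Patch 1 △ Patch 2| = |Patch 1| + |Patch 2| − 2·|Patch 1∩Patch 2| = 96.5 + 20 − 14.4286 = 102.07.

102.07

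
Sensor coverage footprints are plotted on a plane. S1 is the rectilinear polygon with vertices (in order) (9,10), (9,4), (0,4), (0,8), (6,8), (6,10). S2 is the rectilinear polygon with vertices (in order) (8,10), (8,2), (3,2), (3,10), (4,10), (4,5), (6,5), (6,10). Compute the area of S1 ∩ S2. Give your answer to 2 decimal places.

18.00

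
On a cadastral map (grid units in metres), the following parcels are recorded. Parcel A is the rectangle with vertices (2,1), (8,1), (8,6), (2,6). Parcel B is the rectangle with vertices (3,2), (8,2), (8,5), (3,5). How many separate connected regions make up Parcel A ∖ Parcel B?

Parcel A ∖ Parcel B is a single connected region.

1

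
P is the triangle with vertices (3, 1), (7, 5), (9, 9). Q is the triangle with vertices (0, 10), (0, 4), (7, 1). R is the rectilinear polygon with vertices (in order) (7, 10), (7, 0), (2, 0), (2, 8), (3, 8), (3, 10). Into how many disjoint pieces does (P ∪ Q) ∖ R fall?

(P ∪ Q) ∖ R splits into 2 disjoint pieces (area 10.2857, area 1.3333).

2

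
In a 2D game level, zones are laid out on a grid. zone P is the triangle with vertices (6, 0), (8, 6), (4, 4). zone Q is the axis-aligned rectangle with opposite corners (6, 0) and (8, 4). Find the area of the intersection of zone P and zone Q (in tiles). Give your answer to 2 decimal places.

2.67

The intersection is the polygon with vertices (6,0), (6,4), (7.333,4).
By the shoelace formula its area is 2.67.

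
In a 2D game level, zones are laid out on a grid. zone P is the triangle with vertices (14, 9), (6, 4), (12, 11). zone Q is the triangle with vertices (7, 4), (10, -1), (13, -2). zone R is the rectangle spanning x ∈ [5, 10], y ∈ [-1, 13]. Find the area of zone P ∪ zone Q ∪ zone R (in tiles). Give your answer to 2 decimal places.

81.67

By inclusion–exclusion:
Individual areas: |zone P| = 13, |zone Q| = 6, |zone R| = 70.
|zone P∩zone Q| = 0.
|zone P∩zone R| = 4.3333.
|zone Q∩zone R| = 3.
|zone P∩zone Q∩zone R| = 0.
|zone P ∪ zone Q ∪ zone R| = 89 − 7.3333 + 0 = 81.67.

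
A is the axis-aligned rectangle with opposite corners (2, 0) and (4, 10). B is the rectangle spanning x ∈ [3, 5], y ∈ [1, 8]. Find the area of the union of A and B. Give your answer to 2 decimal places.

27.00

By inclusion–exclusion:
Individual areas: |A| = 20, |B| = 14.
|A∩B|: x∈[3,4], y∈[1,8] → 1·7 = 7.
|A ∪ B| = 34 − 7 = 27.00.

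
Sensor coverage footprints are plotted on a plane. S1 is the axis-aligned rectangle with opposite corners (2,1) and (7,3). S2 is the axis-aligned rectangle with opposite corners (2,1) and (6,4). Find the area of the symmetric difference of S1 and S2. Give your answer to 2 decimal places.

|S1∩S2|: x∈[2,6], y∈[1,3] → 4·2 = 8.
|S1 △ S2| = |S1| + |S2| − 2·|S1∩S2| = 10 + 12 − 16 = 6.00.

6.00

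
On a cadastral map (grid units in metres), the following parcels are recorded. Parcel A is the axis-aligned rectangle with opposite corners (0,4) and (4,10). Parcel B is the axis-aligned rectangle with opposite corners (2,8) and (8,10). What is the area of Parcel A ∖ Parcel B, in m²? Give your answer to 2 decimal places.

20.00

|Parcel A∩Parcel B|: x∈[2,4], y∈[8,10] → 2·2 = 4.
|Parcel A| = 24.
|Parcel A ∖ Parcel B| = |Parcel A| − |Parcel A∩Parcel B| = 24 − 4 = 20.00.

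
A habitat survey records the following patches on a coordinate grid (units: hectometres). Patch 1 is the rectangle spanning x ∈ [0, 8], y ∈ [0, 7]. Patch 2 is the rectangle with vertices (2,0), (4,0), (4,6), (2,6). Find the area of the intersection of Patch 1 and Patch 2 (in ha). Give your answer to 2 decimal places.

|Patch 1∩Patch 2|: x∈[2,4], y∈[0,6] → 2·6 = 12.

12.00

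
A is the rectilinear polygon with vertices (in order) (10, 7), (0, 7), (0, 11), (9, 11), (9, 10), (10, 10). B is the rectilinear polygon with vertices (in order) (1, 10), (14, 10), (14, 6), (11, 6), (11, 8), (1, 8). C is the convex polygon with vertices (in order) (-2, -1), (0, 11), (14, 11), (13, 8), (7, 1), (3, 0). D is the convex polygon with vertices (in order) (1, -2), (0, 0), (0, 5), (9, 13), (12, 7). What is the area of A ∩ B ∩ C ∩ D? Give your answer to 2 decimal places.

11.00

The intersection is the polygon with vertices (3.375,8), (5.625,10), (9,10), (10,10), (10,8).
By the shoelace formula its area is 11.00.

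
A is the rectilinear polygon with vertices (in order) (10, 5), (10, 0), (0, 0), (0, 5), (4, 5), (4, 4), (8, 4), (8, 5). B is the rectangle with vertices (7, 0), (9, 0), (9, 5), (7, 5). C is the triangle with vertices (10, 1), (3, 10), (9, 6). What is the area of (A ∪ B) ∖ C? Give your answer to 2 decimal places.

42.39

|A ∪ B| = 47.
|(A ∪ B) ∩ C| = 4.6143.
|(A ∪ B) ∖ C| = 47 − 4.6143 = 42.39.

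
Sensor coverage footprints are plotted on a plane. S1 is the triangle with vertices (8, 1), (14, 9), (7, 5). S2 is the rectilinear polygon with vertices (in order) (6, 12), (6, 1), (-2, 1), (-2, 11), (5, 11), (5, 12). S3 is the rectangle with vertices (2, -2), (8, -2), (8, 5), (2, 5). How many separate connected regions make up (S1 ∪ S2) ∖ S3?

(S1 ∪ S2) ∖ S3 splits into 2 disjoint pieces (area 14, area 65).

2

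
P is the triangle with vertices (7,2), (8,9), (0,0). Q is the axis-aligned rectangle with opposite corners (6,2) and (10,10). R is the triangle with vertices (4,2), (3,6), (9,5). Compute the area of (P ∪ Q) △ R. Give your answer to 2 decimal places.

|P ∪ Q| = 47.25.
|(P ∪ Q) ∩ R| = 9.5049.
|(P ∪ Q) △ R| = 47.25 + 11.5 − 19.0098 = 39.74.

39.74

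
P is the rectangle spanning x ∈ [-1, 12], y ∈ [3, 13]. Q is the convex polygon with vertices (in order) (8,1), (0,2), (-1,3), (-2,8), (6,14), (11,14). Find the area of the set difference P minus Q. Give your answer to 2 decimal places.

|P| = 130, |P∩Q| = 94.1122.
|P ∖ Q| = |P| − |P∩Q| = 130 − 94.1122 = 35.89.

35.89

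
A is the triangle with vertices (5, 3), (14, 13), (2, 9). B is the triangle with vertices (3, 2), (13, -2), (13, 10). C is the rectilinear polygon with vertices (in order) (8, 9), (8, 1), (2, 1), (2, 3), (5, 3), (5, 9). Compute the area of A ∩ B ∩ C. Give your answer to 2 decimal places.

0.58

The intersection is the polygon with vertices (6.929,5.143), (5,3), (5,3.6).
By the shoelace formula its area is 0.58.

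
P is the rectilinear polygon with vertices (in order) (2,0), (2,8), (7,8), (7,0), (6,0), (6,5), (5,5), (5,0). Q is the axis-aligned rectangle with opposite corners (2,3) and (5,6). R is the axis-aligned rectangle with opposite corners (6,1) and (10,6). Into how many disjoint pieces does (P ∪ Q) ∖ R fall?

2

(P ∪ Q) ∖ R splits into 2 disjoint pieces (area 29, area 1).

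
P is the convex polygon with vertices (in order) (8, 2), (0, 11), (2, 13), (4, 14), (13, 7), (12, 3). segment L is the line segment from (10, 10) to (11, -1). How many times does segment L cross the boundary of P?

The segment meets the boundary at (10.667,2.667), (10.065,9.283).

2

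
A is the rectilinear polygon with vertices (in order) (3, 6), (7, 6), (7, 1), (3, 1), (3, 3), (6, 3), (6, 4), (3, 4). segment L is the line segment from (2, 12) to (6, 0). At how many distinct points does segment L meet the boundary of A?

The segment meets the boundary at (5.667,1), (5,3), (4.667,4), (4,6).

4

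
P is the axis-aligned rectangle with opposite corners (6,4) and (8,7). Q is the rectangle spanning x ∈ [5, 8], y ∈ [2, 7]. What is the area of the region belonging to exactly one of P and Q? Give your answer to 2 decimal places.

9.00

|P∩Q|: x∈[6,8], y∈[4,7] → 2·3 = 6.
|P △ Q| = |P| + |Q| − 2·|P∩Q| = 6 + 15 − 12 = 9.00.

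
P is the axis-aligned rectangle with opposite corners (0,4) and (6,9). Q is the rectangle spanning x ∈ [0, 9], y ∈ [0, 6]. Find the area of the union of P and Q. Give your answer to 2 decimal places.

By inclusion–exclusion:
Individual areas: |P| = 30, |Q| = 54.
|P∩Q|: x∈[0,6], y∈[4,6] → 6·2 = 12.
|P ∪ Q| = 84 − 12 = 72.00.

72.00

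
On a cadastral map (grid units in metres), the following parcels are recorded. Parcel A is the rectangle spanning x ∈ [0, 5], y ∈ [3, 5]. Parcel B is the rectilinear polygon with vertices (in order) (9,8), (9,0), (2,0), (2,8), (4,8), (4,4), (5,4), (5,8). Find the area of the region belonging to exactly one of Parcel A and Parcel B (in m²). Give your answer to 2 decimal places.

|Parcel A| = 10, |Parcel B| = 52, |Parcel A∩Parcel B| = 5.
|Parcel A △ Parcel B| = |Parcel A| + |Parcel B| − 2·|Parcel A∩Parcel B| = 10 + 52 − 10 = 52.00.

52.00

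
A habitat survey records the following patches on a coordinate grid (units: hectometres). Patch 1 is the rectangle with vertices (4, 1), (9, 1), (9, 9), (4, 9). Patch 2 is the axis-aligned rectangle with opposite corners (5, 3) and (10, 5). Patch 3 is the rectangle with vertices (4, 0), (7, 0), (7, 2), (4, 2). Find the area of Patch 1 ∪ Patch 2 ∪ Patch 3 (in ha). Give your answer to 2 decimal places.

45.00

By inclusion–exclusion:
Individual areas: |Patch 1| = 40, |Patch 2| = 10, |Patch 3| = 6.
|Patch 1∩Patch 2|: x∈[5,9], y∈[3,5] → 4·2 = 8.
|Patch 1∩Patch 3|: x∈[4,7], y∈[1,2] → 3·1 = 3.
|Patch 2∩Patch 3| = 0 (no overlap).
|Patch 1∩Patch 2∩Patch 3| = 0.
|Patch 1 ∪ Patch 2 ∪ Patch 3| = 56 − 11 + 0 = 45.00.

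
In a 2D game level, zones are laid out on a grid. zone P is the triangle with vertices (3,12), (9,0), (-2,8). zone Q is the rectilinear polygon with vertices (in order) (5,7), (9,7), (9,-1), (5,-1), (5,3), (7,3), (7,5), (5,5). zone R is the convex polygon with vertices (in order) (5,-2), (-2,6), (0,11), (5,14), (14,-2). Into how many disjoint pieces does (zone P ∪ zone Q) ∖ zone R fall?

2

(zone P ∪ zone Q) ∖ zone R splits into 2 disjoint pieces (area 0.0035, area 0.5568).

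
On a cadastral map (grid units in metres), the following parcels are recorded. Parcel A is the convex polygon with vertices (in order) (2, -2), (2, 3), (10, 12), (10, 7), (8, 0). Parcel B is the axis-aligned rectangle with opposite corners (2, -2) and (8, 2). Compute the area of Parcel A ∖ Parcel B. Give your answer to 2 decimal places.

41.00

|Parcel A| = 59, |Parcel A∩Parcel B| = 18.
|Parcel A ∖ Parcel B| = |Parcel A| − |Parcel A∩Parcel B| = 59 − 18 = 41.00.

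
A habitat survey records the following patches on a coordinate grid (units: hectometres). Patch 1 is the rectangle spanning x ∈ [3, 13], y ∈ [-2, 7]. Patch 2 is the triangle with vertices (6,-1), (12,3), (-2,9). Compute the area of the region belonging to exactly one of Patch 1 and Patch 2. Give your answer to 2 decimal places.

|Patch 1| = 90, |Patch 2| = 46, |Patch 1∩Patch 2| = 35.7321.
|Patch 1 △ Patch 2| = |Patch 1| + |Patch 2| − 2·|Patch 1∩Patch 2| = 90 + 46 − 71.4643 = 64.54.

64.54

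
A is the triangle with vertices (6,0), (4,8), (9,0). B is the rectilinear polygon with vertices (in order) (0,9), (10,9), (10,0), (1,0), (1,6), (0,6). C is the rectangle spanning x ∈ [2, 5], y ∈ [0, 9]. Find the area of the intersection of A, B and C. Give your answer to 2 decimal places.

1.20

The intersection is the polygon with vertices (5,6.4), (5,4), (4,8).
By the shoelace formula its area is 1.20.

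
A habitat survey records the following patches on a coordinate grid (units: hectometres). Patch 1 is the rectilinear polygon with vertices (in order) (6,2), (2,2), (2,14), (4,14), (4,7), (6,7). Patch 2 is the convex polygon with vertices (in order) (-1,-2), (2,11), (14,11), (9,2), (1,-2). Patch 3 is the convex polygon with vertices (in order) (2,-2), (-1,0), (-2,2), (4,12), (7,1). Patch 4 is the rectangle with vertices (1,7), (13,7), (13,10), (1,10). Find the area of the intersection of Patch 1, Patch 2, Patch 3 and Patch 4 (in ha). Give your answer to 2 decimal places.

5.47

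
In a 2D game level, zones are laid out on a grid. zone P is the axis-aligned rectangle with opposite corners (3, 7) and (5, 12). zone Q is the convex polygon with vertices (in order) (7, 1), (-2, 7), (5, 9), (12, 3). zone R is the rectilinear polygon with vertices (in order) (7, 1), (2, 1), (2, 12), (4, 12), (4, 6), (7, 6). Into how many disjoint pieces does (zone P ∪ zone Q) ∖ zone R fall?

2

(zone P ∪ zone Q) ∖ zone R splits into 2 disjoint pieces (area 26, area 7.619).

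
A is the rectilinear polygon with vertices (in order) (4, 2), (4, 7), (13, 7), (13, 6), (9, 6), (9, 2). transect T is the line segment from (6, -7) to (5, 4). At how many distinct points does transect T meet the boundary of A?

1

The segment meets the boundary at (5.182,2).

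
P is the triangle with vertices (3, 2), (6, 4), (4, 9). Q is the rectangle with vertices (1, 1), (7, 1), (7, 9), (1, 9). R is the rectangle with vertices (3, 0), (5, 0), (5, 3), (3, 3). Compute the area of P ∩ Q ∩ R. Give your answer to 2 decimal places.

The intersection is the polygon with vertices (3,2), (3.143,3), (4.5,3).
By the shoelace formula its area is 0.68.

0.68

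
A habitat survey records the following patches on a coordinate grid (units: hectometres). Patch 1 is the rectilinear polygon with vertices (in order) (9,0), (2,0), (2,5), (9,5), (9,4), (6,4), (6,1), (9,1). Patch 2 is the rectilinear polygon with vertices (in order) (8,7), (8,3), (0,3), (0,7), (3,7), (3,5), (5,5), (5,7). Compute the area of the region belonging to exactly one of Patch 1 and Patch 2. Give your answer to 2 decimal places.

34.00

|Patch 1| = 26, |Patch 2| = 28, |Patch 1∩Patch 2| = 10.
|Patch 1 △ Patch 2| = |Patch 1| + |Patch 2| − 2·|Patch 1∩Patch 2| = 26 + 28 − 20 = 34.00.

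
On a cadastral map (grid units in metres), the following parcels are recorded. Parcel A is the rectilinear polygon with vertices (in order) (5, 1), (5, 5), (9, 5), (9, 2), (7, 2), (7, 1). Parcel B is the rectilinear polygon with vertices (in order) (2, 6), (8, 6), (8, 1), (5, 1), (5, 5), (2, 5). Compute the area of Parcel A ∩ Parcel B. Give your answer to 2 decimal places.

The intersection is the polygon with vertices (5,5), (8,5), (8,2), (7,2), (7,1), (5,1).
By the shoelace formula its area is 11.00.

11.00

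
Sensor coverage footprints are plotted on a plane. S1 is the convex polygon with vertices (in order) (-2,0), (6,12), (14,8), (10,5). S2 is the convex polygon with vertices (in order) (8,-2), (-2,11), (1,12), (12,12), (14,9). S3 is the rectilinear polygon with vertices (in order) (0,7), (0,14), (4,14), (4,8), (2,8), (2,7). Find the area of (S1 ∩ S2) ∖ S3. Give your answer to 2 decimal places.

|S1 ∩ S2| = 58.1172.
|(S1 ∩ S2) ∩ S3| = 0.3333.
|(S1 ∩ S2) ∖ S3| = 58.1172 − 0.3333 = 57.78.

57.78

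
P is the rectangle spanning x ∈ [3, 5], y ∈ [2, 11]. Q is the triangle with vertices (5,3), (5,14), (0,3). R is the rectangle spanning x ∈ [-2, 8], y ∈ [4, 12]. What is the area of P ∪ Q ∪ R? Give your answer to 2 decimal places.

By inclusion–exclusion:
Individual areas: |P| = 18, |Q| = 27.5, |R| = 80.
|P∩Q| = 15.5545.
|P∩R|: x∈[3,5], y∈[4,11] → 2·7 = 14.
|Q∩R| = 21.8182.
|P∩Q∩R| = 13.5545.
|P ∪ Q ∪ R| = 125.5 − 51.3727 + 13.5545 = 87.68.

87.68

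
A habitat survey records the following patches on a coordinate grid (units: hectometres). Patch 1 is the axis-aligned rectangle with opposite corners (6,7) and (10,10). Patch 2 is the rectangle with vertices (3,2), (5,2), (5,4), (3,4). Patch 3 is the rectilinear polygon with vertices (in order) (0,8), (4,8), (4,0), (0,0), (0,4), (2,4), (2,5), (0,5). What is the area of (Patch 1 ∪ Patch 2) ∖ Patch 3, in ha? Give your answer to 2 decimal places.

|Patch 1 ∪ Patch 2| = 16.
|(Patch 1 ∪ Patch 2) ∩ Patch 3| = 2.
|(Patch 1 ∪ Patch 2) ∖ Patch 3| = 16 − 2 = 14.00.

14.00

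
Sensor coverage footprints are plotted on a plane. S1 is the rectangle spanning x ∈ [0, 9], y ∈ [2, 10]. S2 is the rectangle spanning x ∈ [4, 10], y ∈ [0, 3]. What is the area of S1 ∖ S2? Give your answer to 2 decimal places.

67.00

|S1∩S2|: x∈[4,9], y∈[2,3] → 5·1 = 5.
|S1| = 72.
|S1 ∖ S2| = |S1| − |S1∩S2| = 72 − 5 = 67.00.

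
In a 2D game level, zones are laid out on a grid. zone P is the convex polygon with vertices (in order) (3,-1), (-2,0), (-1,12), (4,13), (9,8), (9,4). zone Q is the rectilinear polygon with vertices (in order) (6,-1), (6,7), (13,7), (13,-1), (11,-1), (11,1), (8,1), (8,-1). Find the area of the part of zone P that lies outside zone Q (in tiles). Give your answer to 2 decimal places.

101.75

|zone P| = 114.5, |zone P∩zone Q| = 12.75.
|zone P ∖ zone Q| = |zone P| − |zone P∩zone Q| = 114.5 − 12.75 = 101.75.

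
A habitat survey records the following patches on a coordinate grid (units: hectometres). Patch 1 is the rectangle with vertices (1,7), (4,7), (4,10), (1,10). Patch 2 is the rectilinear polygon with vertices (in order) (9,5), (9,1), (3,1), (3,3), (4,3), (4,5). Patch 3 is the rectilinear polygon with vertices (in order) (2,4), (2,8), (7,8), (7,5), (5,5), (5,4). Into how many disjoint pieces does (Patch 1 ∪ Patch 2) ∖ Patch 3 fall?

(Patch 1 ∪ Patch 2) ∖ Patch 3 splits into 2 disjoint pieces (area 7, area 21).

2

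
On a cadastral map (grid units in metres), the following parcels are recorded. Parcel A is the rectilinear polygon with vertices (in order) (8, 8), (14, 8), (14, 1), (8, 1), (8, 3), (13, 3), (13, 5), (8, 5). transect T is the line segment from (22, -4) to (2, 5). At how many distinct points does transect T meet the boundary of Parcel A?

The segment meets the boundary at (8,2.3), (10.889,1).

2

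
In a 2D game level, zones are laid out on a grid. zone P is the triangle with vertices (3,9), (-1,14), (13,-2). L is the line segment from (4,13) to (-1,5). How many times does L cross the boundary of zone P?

The segment meets the boundary at (2.158,10.053), (2.281,10.25).

2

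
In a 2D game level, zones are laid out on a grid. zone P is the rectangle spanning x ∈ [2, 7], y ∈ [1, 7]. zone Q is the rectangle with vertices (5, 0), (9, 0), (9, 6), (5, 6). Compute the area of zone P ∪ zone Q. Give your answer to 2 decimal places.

44.00

By inclusion–exclusion:
Individual areas: |zone P| = 30, |zone Q| = 24.
|zone P∩zone Q|: x∈[5,7], y∈[1,6] → 2·5 = 10.
|zone P ∪ zone Q| = 54 − 10 = 44.00.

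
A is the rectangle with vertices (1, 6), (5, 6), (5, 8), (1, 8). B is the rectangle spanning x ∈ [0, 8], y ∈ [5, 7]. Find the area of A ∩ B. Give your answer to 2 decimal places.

|A∩B|: x∈[1,5], y∈[6,7] → 4·1 = 4.

4.00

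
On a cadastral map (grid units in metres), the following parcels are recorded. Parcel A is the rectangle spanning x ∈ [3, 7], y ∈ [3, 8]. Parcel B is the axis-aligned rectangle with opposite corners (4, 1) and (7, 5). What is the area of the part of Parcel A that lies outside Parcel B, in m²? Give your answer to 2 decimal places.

|Parcel A∩Parcel B|: x∈[4,7], y∈[3,5] → 3·2 = 6.
|Parcel A| = 20.
|Parcel A ∖ Parcel B| = |Parcel A| − |Parcel A∩Parcel B| = 20 − 6 = 14.00.

14.00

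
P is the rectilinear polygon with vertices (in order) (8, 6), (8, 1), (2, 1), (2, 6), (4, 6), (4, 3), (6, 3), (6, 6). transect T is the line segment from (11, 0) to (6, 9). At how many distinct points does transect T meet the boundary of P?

The segment meets the boundary at (7.667,6), (8,5.4).

2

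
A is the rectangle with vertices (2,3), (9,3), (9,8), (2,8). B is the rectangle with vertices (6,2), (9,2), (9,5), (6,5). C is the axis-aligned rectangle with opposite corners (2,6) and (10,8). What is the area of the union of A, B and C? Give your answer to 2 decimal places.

By inclusion–exclusion:
Individual areas: |A| = 35, |B| = 9, |C| = 16.
|A∩B|: x∈[6,9], y∈[3,5] → 3·2 = 6.
|A∩C|: x∈[2,9], y∈[6,8] → 7·2 = 14.
|B∩C| = 0 (no overlap).
|A∩B∩C| = 0.
|A ∪ B ∪ C| = 60 − 20 + 0 = 40.00.

40.00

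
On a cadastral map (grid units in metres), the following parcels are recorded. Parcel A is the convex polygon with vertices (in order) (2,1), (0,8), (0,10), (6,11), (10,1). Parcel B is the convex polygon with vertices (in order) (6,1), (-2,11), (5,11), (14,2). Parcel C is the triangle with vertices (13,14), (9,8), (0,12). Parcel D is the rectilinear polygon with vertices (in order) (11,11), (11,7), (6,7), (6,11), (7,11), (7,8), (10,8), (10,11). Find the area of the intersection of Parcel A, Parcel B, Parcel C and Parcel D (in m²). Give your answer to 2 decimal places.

0.34

The intersection is the polygon with vertices (6.667,9.333), (6.811,8.973), (6,9.333), (6,10).
By the shoelace formula its area is 0.34.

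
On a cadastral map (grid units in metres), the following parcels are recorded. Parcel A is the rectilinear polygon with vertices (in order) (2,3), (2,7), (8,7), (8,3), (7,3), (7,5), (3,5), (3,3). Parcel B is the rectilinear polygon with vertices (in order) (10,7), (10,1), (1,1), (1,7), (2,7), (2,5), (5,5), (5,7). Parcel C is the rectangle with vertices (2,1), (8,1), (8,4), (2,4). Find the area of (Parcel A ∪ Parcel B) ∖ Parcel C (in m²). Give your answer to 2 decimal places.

|Parcel A ∪ Parcel B| = 54.
|(Parcel A ∪ Parcel B) ∩ Parcel C| = 18.
|(Parcel A ∪ Parcel B) ∖ Parcel C| = 54 − 18 = 36.00.

36.00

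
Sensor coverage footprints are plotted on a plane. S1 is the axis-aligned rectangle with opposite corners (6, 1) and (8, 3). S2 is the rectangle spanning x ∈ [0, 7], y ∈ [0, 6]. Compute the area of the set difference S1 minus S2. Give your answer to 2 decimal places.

|S1∩S2|: x∈[6,7], y∈[1,3] → 1·2 = 2.
|S1| = 4.
|S1 ∖ S2| = |S1| − |S1∩S2| = 4 − 2 = 2.00.

2.00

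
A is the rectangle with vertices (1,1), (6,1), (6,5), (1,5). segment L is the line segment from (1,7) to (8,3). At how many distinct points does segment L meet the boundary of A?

The segment meets the boundary at (6,4.143), (4.5,5).

2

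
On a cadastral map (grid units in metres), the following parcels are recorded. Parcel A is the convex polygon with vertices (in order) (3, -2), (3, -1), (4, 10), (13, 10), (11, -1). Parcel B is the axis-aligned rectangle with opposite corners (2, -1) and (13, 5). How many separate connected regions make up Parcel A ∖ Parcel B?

Parcel A ∖ Parcel B splits into 2 disjoint pieces (area 4, area 43.8636).

2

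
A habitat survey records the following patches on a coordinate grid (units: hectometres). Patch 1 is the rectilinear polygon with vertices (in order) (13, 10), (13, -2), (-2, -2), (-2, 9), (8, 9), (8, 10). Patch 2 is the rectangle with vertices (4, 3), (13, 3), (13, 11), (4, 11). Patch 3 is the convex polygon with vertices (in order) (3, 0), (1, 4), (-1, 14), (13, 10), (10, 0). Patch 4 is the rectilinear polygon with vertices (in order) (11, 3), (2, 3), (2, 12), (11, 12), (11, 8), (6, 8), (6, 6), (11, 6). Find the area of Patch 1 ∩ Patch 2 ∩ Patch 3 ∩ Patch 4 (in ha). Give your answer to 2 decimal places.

34.98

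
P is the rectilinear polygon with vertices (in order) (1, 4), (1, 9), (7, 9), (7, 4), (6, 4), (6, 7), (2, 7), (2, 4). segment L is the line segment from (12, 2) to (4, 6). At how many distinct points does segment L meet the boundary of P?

2

The segment meets the boundary at (6,5), (7,4.5).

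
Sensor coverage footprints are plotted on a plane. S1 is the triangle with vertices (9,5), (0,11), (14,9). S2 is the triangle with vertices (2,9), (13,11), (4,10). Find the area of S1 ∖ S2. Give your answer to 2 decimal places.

|S1| = 33, |S1∩S2| = 1.9498.
|S1 ∖ S2| = |S1| − |S1∩S2| = 33 − 1.9498 = 31.05.

31.05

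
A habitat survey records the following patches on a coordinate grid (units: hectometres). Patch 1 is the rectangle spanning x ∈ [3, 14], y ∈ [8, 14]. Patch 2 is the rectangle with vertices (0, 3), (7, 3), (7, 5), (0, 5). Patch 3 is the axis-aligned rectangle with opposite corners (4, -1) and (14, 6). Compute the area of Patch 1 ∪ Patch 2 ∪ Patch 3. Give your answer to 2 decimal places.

144.00

By inclusion–exclusion:
Individual areas: |Patch 1| = 66, |Patch 2| = 14, |Patch 3| = 70.
|Patch 1∩Patch 2| = 0 (no overlap).
|Patch 1∩Patch 3| = 0 (no overlap).
|Patch 2∩Patch 3|: x∈[4,7], y∈[3,5] → 3·2 = 6.
|Patch 1∩Patch 2∩Patch 3| = 0.
|Patch 1 ∪ Patch 2 ∪ Patch 3| = 150 − 6 + 0 = 144.00.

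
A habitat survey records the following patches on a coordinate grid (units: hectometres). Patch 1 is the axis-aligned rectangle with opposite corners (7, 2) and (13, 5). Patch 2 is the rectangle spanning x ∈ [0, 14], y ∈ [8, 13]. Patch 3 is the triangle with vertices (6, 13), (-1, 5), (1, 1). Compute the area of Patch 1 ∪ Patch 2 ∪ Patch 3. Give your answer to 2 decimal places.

By inclusion–exclusion:
Individual areas: |Patch 1| = 18, |Patch 2| = 70, |Patch 3| = 22.
|Patch 1∩Patch 2| = 0 (no overlap).
|Patch 1∩Patch 3| = 0.
|Patch 2∩Patch 3| = 5.7292.
|Patch 1∩Patch 2∩Patch 3| = 0.
|Patch 1 ∪ Patch 2 ∪ Patch 3| = 110 − 5.7292 + 0 = 104.27.

104.27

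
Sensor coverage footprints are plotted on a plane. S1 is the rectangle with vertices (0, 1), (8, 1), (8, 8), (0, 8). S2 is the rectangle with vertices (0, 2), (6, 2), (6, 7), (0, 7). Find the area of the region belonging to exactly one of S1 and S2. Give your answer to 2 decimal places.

26.00

|S1∩S2|: x∈[0,6], y∈[2,7] → 6·5 = 30.
|S1 △ S2| = |S1| + |S2| − 2·|S1∩S2| = 56 + 30 − 60 = 26.00.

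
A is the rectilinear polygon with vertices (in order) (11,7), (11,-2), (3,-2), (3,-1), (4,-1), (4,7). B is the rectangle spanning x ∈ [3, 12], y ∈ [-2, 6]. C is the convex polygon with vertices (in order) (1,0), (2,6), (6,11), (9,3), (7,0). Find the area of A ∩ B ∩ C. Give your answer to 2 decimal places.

25.31

The intersection is the polygon with vertices (4,6), (7.875,6), (9,3), (7,0), (4,0).
By the shoelace formula its area is 25.31.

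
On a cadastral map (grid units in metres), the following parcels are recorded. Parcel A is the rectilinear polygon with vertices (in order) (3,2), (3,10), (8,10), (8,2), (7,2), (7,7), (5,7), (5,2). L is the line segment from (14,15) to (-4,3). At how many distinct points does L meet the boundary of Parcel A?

The segment meets the boundary at (6.5,10), (3,7.667).

2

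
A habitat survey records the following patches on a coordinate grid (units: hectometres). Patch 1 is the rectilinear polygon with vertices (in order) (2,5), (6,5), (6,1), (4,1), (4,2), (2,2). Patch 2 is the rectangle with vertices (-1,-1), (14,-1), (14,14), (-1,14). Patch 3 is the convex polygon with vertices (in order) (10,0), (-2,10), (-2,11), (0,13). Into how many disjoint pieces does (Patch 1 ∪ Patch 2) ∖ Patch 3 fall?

1

(Patch 1 ∪ Patch 2) ∖ Patch 3 is a single connected region.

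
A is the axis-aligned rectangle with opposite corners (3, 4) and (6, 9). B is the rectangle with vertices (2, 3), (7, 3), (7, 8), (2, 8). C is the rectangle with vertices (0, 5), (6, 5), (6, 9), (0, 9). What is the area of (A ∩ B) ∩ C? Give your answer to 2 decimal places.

9.00

The region (A ∩ B) ∩ C is the polygon with vertices (3,8), (6,8), (6,5), (3,5).
By the shoelace formula its area is 9.00.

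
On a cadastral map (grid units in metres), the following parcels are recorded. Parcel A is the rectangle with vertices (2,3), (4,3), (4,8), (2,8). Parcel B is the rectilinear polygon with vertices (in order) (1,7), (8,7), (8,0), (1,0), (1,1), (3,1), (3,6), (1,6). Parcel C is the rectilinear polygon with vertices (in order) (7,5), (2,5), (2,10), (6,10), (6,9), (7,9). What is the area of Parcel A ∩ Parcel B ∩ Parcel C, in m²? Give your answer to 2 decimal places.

3.00

The intersection is the polygon with vertices (3,6), (2,6), (2,7), (4,7), (4,5), (3,5).
By the shoelace formula its area is 3.00.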